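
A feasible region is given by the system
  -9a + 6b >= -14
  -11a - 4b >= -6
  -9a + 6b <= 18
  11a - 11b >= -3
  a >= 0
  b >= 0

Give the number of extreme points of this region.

The feasible vertices (each the meet of two boundaries and inside every other half-plane) are:
  (18/55, 3/5)
  (6/11, 0)
  (0, 3/11)
  (0, 0)

4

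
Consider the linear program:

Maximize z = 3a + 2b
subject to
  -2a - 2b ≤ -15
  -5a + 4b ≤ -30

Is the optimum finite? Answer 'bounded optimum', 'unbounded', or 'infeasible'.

unbounded

From the feasible point (20/3, 5/6), moving in the direction (2, -2) keeps every constraint satisfied while z increases without bound.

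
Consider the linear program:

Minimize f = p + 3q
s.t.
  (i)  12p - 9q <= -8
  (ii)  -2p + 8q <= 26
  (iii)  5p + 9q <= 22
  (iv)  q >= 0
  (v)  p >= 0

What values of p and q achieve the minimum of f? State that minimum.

p = 0, q = 8/9, minimum f = 8/3

Corner points and f = p + 3q:
  (14/17, 304/153) → f = 346/51
  (0, 8/9) → f = 8/3
  (0, 22/9) → f = 22/3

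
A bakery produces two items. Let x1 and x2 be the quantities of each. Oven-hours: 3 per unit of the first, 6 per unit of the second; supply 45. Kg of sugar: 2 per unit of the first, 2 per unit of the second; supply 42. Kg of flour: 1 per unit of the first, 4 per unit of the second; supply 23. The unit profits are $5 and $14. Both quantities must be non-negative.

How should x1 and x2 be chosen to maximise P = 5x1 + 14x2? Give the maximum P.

x1 = 7, x2 = 4, maximum P = 91

Feasible corners and P = 5x1 + 14x2:
  (0, 0) → P = 0
  (0, 23/4) → P = 161/2
  (15, 0) → P = 75
  (7, 4) → P = 91

The binding constraints are 3x1 + 6x2 = 45 and x1 + 4x2 = 23.
Solving simultaneously gives x1 = 7, x2 = 4.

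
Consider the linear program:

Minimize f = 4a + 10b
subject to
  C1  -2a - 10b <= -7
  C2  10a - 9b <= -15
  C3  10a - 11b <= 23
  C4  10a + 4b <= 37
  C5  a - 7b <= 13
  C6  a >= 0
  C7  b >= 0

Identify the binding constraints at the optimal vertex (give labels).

Feasible corners and f = 4a + 10b:
  (21/10, 4) → f = 242/5
  (0, 5/3) → f = 50/3
  (0, 37/4) → f = 185/2

The minimum is at (0, 5/3). Substituting into each constraint, equality holds for C2 and C6; the remaining constraints have slack.

C2 and C6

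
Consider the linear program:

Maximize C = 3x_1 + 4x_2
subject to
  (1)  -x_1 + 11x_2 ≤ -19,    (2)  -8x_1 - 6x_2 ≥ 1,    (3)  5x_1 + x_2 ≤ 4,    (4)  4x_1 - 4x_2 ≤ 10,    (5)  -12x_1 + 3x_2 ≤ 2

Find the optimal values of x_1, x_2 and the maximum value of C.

x_1 = 17/20, x_2 = -33/20, maximum C = -81/20

Corner points and C = 3x_1 + 4x_2:
  (17/20, -33/20) → C = -81/20
  (-79/129, -230/129) → C = -1157/129
  (-19/18, -32/9) → C = -313/18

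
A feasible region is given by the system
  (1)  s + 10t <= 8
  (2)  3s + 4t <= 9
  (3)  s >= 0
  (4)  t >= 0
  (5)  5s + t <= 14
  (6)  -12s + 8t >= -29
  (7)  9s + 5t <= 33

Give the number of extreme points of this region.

Pairwise boundary intersections that survive every other constraint:
  (29/13, 15/26)
  (0, 4/5)
  (47/18, 7/24)
  (0, 0)
  (29/12, 0)

5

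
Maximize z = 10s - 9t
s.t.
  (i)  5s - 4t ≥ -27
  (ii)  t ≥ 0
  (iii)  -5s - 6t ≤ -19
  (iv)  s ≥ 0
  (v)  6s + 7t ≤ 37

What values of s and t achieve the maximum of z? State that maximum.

Corner points and z = 10s - 9t:
  (19/5, 0) → z = 38
  (37/6, 0) → z = 185/3
  (0, 19/6) → z = -57/2
  (0, 37/7) → z = -333/7

s = 37/6, t = 0, maximum z = 185/3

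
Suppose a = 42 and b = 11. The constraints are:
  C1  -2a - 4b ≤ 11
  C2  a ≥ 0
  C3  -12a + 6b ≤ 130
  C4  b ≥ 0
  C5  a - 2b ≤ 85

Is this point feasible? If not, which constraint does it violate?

feasible

C1: -128 ≤ 11 ✓
C2: 42 ≥ 0 ✓
C3: -438 ≤ 130 ✓
C4: 11 ≥ 0 ✓
C5: 20 ≤ 85 ✓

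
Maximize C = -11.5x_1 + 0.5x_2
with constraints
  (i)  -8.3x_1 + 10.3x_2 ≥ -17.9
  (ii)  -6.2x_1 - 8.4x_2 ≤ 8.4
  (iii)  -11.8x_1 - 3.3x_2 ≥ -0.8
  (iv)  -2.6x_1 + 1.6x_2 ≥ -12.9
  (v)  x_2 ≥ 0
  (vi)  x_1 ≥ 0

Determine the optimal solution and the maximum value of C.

x_1 = 0, x_2 = 8/33, maximum C = 4/33

Vertices and C = -11.5x_1 + 0.5x_2:
  (4/59, 0) → C = -46/59
  (0, 8/33) → C = 4/33
  (0, 0) → C = 0

At the optimal vertex, -11.8x_1 - 3.3x_2 = -0.8 and x_1 = 0.
Solving simultaneously gives x_1 = 0, x_2 = 8/33.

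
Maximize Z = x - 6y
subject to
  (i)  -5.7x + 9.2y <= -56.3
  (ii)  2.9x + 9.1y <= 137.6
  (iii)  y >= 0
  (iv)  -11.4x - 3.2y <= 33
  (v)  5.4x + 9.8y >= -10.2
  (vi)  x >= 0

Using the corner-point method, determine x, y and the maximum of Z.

Corner points and Z = x - 6y:
  (35565/1571, 12421/1571) → Z = -38961/1571
  (563/57, 0) → Z = 563/57
  (1376/29, 0) → Z = 1376/29

x = 1376/29, y = 0, maximum Z = 1376/29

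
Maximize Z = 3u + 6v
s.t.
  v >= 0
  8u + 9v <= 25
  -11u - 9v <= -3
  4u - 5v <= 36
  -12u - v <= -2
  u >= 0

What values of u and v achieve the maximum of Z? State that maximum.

u = 0, v = 25/9, maximum Z = 50/3

The binding constraints are 8u + 9v = 25 and u = 0.
Solving simultaneously gives u = 0, v = 25/9.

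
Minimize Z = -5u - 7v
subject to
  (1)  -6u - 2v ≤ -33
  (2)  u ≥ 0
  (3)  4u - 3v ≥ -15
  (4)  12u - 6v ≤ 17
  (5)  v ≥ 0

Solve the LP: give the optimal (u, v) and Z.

Vertices and Z = -5u - 7v:
  (69/26, 111/13) → Z = -1899/26
  (58/15, 49/10) → Z = -1609/30
  (47/4, 62/3) → Z = -2441/12

u = 47/4, v = 62/3, minimum Z = -2441/12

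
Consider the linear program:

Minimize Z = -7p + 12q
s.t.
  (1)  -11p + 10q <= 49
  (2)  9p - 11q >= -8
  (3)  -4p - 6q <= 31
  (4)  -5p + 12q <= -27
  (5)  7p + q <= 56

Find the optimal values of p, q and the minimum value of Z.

Extreme points and Z = -7p + 12q:
  (-35/13, -263/78) → Z = -281/13
  (367/38, -441/38) → Z = -7861/38
  (699/89, 91/89) → Z = -3801/89

The binding constraints are -4p - 6q = 31 and 7p + q = 56.
Solving simultaneously gives p = 367/38, q = -441/38.

p = 367/38, q = -441/38, minimum Z = -7861/38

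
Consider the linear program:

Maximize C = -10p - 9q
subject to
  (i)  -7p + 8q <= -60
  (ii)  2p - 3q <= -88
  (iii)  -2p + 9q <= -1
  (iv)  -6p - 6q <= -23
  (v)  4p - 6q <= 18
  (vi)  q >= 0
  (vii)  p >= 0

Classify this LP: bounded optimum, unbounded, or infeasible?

The boundaries -7p + 8q = -60 and 2p - 3q = -88 meet at (884/5, 736/5), but that point violates -2p + 9q ≤ -1. Every candidate vertex is excluded by some other constraint, so the feasible region is empty.

infeasible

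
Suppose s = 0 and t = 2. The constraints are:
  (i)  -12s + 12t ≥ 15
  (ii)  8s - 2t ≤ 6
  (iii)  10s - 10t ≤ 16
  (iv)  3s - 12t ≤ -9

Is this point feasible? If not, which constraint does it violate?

feasible

(i): 24 ≥ 15 ✓
(ii): -4 ≤ 6 ✓
(iii): -20 ≤ 16 ✓
(iv): -24 ≤ -9 ✓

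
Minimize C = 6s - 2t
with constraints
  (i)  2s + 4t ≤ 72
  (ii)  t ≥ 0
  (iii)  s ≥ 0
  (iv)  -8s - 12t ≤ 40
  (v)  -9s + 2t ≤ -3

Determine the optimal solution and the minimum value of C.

Corner points and C = 6s - 2t:
  (36, 0) → C = 216
  (39/10, 321/20) → C = -87/10
  (1/3, 0) → C = 2

s = 39/10, t = 321/20, minimum C = -87/10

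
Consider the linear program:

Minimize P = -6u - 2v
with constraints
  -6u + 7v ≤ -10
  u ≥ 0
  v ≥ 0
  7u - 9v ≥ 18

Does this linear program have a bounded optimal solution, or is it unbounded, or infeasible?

From the feasible point (18/7, 0), moving in the direction (9, 7) keeps every constraint satisfied while P decreases without bound.

unbounded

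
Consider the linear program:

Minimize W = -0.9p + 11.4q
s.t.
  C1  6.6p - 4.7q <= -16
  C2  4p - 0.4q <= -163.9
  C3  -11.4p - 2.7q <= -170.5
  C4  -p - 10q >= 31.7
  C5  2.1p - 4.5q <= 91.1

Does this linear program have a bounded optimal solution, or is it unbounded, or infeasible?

The boundaries 4p - 0.4q = -163.9 and -11.4p - 2.7q = -170.5 meet at (-37433/1536, 127523/768), but that point violates -p - 10q ≥ 31.7. Every candidate vertex is excluded by some other constraint, so the feasible region is empty.

infeasible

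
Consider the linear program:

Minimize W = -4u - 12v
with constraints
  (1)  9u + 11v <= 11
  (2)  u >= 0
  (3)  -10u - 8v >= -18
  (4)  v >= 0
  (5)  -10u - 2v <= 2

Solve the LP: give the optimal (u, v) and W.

u = 0, v = 1, minimum W = -12

Feasible corners and W = -4u - 12v:
  (0, 1) → W = -12
  (11/9, 0) → W = -44/9
  (0, 0) → W = 0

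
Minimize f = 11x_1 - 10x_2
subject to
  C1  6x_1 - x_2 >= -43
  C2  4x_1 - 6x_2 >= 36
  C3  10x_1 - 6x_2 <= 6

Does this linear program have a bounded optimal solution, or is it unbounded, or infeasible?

bounded optimum

Extreme points and f = 11x_1 - 10x_2:
  (-147/16, -97/8) → f = 323/16
  (-132/13, -233/13) → f = 878/13
  (-5, -28/3) → f = 115/3
The feasible region has finitely many vertices and no improving ray; the minimum is 323/16 at (-147/16, -97/8).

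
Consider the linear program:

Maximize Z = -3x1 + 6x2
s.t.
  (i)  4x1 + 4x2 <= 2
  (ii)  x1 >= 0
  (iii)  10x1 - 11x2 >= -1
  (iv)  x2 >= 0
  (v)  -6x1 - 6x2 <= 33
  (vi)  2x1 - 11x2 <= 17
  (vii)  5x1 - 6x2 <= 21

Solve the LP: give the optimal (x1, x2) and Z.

Corner points and Z = -3x1 + 6x2:
  (3/14, 2/7) → Z = 15/14
  (1/2, 0) → Z = -3/2
  (0, 1/11) → Z = 6/11
  (0, 0) → Z = 0

x1 = 3/14, x2 = 2/7, maximum Z = 15/14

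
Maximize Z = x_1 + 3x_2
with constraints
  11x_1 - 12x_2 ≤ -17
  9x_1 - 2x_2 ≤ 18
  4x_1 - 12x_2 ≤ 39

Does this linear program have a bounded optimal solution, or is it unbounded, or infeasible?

From the feasible point (125/43, 351/86), moving in the direction (2, 9) keeps every constraint satisfied while Z increases without bound.

unbounded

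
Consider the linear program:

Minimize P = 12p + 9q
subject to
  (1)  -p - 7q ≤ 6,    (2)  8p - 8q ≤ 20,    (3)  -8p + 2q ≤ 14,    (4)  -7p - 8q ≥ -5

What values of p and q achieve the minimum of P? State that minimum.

p = -55/29, q = -17/29, minimum P = -813/29

Vertices and P = 12p + 9q:
  (23/16, -17/16) → P = 123/16
  (-55/29, -17/29) → P = -813/29
  (5/3, -5/6) → P = 25/2
  (-17/13, 23/13) → P = 3/13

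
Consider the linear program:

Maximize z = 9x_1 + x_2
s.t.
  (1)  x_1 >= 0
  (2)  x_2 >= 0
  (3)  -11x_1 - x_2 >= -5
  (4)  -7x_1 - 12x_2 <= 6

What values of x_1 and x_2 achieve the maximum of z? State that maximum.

Vertices and z = 9x_1 + x_2:
  (0, 0) → z = 0
  (0, 5) → z = 5
  (5/11, 0) → z = 45/11

The optimum lies where x_1 = 0 and -11x_1 - x_2 = -5.
Solving simultaneously gives x_1 = 0, x_2 = 5.

x_1 = 0, x_2 = 5, maximum z = 5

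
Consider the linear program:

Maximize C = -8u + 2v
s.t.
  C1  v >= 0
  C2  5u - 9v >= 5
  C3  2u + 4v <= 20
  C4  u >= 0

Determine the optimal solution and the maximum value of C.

u = 1, v = 0, maximum C = -8

Extreme points and C = -8u + 2v:
  (1, 0) → C = -8
  (10, 0) → C = -80
  (100/19, 45/19) → C = -710/19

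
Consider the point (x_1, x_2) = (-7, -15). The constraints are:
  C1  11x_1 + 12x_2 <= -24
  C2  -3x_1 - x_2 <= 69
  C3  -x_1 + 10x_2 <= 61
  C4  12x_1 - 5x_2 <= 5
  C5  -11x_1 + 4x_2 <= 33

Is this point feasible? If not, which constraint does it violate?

C1: -257 ≤ -24 ✓
C2: 36 ≤ 69 ✓
C3: -143 ≤ 61 ✓
C4: -9 ≤ 5 ✓
C5: 17 ≤ 33 ✓

feasible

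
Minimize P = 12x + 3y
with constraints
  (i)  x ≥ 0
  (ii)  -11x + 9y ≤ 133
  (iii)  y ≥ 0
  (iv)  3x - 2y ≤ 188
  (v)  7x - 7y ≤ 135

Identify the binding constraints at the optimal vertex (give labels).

Corner points and P = 12x + 3y:
  (0, 133/9) → P = 133/3
  (0, 0) → P = 0
  (1958/5, 2467/5) → P = 30897/5
  (135/7, 0) → P = 1620/7
  (1046/7, 911/7) → P = 15285/7

The minimum is at (0, 0). Substituting into each constraint, equality holds for (i) and (iii); the remaining constraints have slack.

(i) and (iii)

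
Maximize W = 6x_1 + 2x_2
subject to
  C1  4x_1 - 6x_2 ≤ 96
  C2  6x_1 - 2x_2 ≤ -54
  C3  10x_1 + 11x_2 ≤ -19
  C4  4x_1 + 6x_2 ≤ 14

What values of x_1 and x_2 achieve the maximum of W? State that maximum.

x_1 = -316/43, x_2 = 213/43, maximum W = -1470/43

The feasible region is unbounded (it extends along (-3, 2), (-3, -2)), but W strictly decreases along every unbounded feasible direction, so there is no improving ray and the maximum is attained at a vertex.

The optimum lies where 6x_1 - 2x_2 = -54 and 10x_1 + 11x_2 = -19.
Solving simultaneously gives x_1 = -316/43, x_2 = 213/43.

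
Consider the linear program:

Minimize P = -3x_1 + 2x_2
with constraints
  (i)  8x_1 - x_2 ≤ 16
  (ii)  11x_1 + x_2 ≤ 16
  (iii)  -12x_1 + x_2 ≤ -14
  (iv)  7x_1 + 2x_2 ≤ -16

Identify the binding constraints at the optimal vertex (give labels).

(i) and (iii)

Vertices and P = -3x_1 + 2x_2:
  (-1/2, -20) → P = -77/2
  (16/23, -240/23) → P = -528/23
  (12/31, -290/31) → P = -616/31

The minimum is at (-1/2, -20). Substituting into each constraint, equality holds for (i) and (iii); the remaining constraints have slack.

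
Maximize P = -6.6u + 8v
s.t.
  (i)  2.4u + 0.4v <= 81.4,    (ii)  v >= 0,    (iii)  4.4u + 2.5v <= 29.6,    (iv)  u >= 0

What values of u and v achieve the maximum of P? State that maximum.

Vertices and P = -6.6u + 8v:
  (74/11, 0) → P = -222/5
  (0, 0) → P = 0
  (0, 296/25) → P = 2368/25

The binding constraints are 4.4u + 2.5v = 29.6 and u = 0.
Solving simultaneously gives u = 0, v = 296/25.

u = 0, v = 11.84, maximum P = 94.72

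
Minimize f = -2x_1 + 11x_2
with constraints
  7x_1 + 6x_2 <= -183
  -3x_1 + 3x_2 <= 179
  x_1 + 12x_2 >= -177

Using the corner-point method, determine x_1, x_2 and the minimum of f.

x_1 = -189/13, x_2 = -176/13, minimum f = -1558/13

Vertices and f = -2x_1 + 11x_2:
  (-541/13, 704/39) → f = 10990/39
  (-189/13, -176/13) → f = -1558/13
  (-893/13, -352/39) → f = 1486/39

The binding constraints are 7x_1 + 6x_2 = -183 and x_1 + 12x_2 = -177.
Solving simultaneously gives x_1 = -189/13, x_2 = -176/13.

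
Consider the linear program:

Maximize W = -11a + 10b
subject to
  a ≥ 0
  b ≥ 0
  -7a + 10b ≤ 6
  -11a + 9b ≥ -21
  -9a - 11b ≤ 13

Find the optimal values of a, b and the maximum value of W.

a = 0, b = 3/5, maximum W = 6

Vertices and W = -11a + 10b:
  (0, 0) → W = 0
  (0, 3/5) → W = 6
  (21/11, 0) → W = -21
  (264/47, 213/47) → W = -774/47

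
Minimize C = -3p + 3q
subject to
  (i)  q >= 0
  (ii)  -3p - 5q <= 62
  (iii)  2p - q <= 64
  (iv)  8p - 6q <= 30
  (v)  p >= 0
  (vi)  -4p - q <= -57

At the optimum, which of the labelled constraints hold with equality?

Vertices and C = -3p + 3q:
  (177/2, 113) → C = 147/2
  (93/8, 21/2) → C = -27/8
  (0, 57) → C = 171
The feasible region is unbounded (it extends along (0, 1), (1, 2)), but C strictly increases along every unbounded feasible direction, so there is no improving ray and the minimum is attained at a vertex.

The minimum is at (93/8, 21/2). Substituting into each constraint, equality holds for (iv) and (vi); the remaining constraints have slack.

(iv) and (vi)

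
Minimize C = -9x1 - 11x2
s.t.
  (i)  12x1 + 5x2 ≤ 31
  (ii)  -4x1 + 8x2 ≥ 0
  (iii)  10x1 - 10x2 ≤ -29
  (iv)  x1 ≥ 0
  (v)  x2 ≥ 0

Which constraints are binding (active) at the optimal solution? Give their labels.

(i) and (iv)

Feasible corners and C = -9x1 - 11x2:
  (33/34, 329/85) → C = -8723/170
  (0, 31/5) → C = -341/5
  (0, 29/10) → C = -319/10

The minimum is at (0, 31/5). Substituting into each constraint, equality holds for (i) and (iv); the remaining constraints have slack.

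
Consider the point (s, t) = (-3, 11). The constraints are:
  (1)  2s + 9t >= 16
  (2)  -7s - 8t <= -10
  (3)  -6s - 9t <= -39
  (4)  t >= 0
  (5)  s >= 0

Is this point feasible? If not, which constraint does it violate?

not feasible — violates (5)

Constraint (5): s = -3, which is not ≥ 0. All other constraints are satisfied.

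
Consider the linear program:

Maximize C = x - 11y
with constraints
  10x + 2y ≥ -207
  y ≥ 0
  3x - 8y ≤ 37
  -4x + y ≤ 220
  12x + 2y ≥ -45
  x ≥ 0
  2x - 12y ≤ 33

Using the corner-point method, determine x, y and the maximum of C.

Feasible corners and C = x - 11y:
  (37/3, 0) → C = 37/3
  (0, 0) → C = 0
  (0, 220) → C = -2420
The feasible region is unbounded (it extends along (1, 4), (8, 3)), but C strictly decreases along every unbounded feasible direction, so there is no improving ray and the maximum is attained at a vertex.

x = 37/3, y = 0, maximum C = 37/3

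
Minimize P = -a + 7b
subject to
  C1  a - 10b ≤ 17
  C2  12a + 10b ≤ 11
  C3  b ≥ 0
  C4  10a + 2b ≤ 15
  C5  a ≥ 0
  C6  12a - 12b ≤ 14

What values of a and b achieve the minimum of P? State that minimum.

Feasible corners and P = -a + 7b:
  (11/12, 0) → P = -11/12
  (0, 11/10) → P = 77/10
  (0, 0) → P = 0

a = 11/12, b = 0, minimum P = -11/12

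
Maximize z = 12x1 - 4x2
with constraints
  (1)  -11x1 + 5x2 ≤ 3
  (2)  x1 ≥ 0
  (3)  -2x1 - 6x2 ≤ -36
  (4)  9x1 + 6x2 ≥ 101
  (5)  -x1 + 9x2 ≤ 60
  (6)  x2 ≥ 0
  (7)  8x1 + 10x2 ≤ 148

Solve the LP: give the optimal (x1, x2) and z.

Feasible corners and z = 12x1 - 4x2:
  (65/7, 61/21) → z = 2096/21
  (18, 0) → z = 216
  (183/29, 641/87) → z = 4024/87
  (366/41, 314/41) → z = 3136/41
  (37/2, 0) → z = 222

x1 = 37/2, x2 = 0, maximum z = 222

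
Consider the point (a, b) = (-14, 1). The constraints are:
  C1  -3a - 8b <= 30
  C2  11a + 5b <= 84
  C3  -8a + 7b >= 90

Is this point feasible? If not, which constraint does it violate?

not feasible — violates C1

Constraint C1: -3a - 8b = 34, which is not ≤ 30. All other constraints are satisfied.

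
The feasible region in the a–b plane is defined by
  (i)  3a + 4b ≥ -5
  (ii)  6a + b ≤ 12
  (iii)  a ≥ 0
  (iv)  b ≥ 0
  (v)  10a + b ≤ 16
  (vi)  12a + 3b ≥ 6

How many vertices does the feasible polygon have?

5

Pairwise boundary intersections that survive every other constraint:
  (0, 12)
  (1, 6)
  (0, 2)
  (8/5, 0)
  (1/2, 0)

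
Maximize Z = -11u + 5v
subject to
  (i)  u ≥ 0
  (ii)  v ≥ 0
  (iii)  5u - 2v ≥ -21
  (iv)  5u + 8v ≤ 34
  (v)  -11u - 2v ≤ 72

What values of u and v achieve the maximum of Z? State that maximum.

u = 0, v = 17/4, maximum Z = 85/4

Feasible corners and Z = -11u + 5v:
  (0, 0) → Z = 0
  (0, 17/4) → Z = 85/4
  (34/5, 0) → Z = -374/5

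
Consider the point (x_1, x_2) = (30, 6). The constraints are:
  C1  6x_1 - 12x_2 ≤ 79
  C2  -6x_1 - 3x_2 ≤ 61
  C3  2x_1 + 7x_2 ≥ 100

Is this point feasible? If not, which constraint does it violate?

not feasible — violates C1

Constraint C1: 6x_1 - 12x_2 = 108, which is not ≤ 79. All other constraints are satisfied.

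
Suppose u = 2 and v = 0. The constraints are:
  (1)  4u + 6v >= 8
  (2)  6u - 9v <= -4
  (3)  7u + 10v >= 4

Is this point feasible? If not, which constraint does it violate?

not feasible — violates (2)

Constraint (2): 6u - 9v = 12, which is not ≤ -4. All other constraints are satisfied.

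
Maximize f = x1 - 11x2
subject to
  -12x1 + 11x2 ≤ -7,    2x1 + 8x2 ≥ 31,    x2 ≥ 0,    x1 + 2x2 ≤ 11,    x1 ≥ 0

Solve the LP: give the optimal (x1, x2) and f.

Vertices and f = x1 - 11x2:
  (397/118, 179/59) → f = -3541/118
  (27/7, 25/7) → f = -248/7
  (13/2, 9/4) → f = -73/4

The optimum lies where 2x1 + 8x2 = 31 and x1 + 2x2 = 11.
Solving simultaneously gives x1 = 13/2, x2 = 9/4.

x1 = 13/2, x2 = 9/4, maximum f = -73/4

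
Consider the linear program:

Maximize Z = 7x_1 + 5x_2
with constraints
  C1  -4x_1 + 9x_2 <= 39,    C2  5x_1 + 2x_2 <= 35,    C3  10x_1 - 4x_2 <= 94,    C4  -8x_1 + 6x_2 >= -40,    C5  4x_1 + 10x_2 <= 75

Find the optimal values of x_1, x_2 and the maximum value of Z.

Extreme points and Z = 7x_1 + 5x_2:
  (15/4, 6) → Z = 225/4
  (145/23, 40/23) → Z = 1215/23
  (100/21, 235/42) → Z = 2575/42
The feasible region is unbounded (it extends along (-3, -4), (-9, -4)), but Z strictly decreases along every unbounded feasible direction, so there is no improving ray and the maximum is attained at a vertex.

The optimum lies where 5x_1 + 2x_2 = 35 and 4x_1 + 10x_2 = 75.
Solving simultaneously gives x_1 = 100/21, x_2 = 235/42.

x_1 = 100/21, x_2 = 235/42, maximum Z = 2575/42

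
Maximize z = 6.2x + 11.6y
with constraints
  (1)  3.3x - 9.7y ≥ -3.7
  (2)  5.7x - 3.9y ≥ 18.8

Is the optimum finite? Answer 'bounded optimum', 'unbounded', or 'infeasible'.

unbounded

From the feasible point (19679/4242, 2771/1414), moving in the direction (9.7, 3.3) keeps every constraint satisfied while z increases without bound.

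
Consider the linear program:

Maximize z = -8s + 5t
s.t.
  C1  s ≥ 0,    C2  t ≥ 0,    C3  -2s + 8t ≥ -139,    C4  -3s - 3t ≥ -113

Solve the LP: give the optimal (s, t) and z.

Corner points and z = -8s + 5t:
  (0, 0) → z = 0
  (0, 113/3) → z = 565/3
  (113/3, 0) → z = -904/3

At the optimal vertex, s = 0 and -3s - 3t = -113.
Solving simultaneously gives s = 0, t = 113/3.

s = 0, t = 113/3, maximum z = 565/3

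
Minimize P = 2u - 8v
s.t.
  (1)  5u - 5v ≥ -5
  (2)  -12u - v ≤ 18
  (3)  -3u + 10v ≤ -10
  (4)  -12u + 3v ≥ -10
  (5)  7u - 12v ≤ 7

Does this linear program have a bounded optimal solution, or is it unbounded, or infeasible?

infeasible

The boundaries 5u - 5v = -5 and -12u - v = 18 meet at (-19/13, -6/13), but that point violates -3u + 10v ≤ -10. Every candidate vertex is excluded by some other constraint, so the feasible region is empty.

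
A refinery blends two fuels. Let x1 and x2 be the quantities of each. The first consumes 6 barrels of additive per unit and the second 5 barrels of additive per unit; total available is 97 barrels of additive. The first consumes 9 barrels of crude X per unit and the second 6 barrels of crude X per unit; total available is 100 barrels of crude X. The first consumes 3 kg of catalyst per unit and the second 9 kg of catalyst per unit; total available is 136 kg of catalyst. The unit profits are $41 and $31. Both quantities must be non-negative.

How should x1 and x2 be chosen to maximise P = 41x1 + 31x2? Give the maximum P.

Vertices and P = 41x1 + 31x2:
  (0, 0) → P = 0
  (0, 136/9) → P = 4216/9
  (100/9, 0) → P = 4100/9
  (4/3, 44/3) → P = 1528/3

x1 = 4/3, x2 = 44/3, maximum P = 1528/3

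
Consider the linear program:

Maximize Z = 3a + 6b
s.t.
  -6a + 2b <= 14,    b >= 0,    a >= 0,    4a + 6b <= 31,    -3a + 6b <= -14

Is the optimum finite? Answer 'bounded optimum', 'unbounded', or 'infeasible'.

Vertices and Z = 3a + 6b:
  (31/4, 0) → Z = 93/4
  (14/3, 0) → Z = 14
  (45/7, 37/42) → Z = 172/7
The feasible region has finitely many vertices and no improving ray; the maximum is 172/7 at (45/7, 37/42).

bounded optimum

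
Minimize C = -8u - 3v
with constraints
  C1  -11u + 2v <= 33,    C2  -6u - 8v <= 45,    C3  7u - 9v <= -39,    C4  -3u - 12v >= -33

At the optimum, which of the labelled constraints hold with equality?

C3 and C4

Feasible corners and C = -8u - 3v:
  (-219/85, 198/85) → C = 1158/85
  (-55/23, 77/23) → C = 209/23
  (-57/37, 116/37) → C = 108/37

The minimum is at (-57/37, 116/37). Substituting into each constraint, equality holds for C3 and C4; the remaining constraints have slack.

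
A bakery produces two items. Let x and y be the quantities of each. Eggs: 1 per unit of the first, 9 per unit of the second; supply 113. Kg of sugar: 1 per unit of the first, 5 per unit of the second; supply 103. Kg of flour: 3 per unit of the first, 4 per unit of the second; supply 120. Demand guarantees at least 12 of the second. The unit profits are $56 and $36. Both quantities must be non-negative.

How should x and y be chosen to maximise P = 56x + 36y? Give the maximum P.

x = 5, y = 12, maximum P = 712

Vertices and P = 56x + 36y:
  (0, 113/9) → P = 452
  (0, 12) → P = 432
  (5, 12) → P = 712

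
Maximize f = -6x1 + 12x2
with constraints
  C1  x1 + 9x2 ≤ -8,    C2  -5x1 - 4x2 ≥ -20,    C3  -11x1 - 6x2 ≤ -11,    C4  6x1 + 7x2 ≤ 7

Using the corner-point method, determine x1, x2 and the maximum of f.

Corner points and f = -6x1 + 12x2:
  (49/31, -33/31) → f = -690/31
  (119/47, -55/47) → f = -1374/47
  (112/11, -85/11) → f = -1692/11
The feasible region is unbounded (it extends along (6, -11), (4, -5)), but f strictly decreases along every unbounded feasible direction, so there is no improving ray and the maximum is attained at a vertex.

At the optimal vertex, x1 + 9x2 = -8 and -11x1 - 6x2 = -11.
Solving simultaneously gives x1 = 49/31, x2 = -33/31.

x1 = 49/31, x2 = -33/31, maximum f = -690/31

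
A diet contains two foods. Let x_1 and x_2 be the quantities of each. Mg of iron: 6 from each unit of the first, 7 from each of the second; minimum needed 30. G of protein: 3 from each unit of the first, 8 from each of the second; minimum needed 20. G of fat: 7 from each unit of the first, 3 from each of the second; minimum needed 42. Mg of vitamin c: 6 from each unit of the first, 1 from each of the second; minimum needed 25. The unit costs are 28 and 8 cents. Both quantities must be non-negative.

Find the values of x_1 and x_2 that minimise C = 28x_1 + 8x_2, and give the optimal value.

Feasible corners and C = 28x_1 + 8x_2:
  (0, 25) → C = 200
  (20/3, 0) → C = 560/3
  (276/47, 14/47) → C = 7840/47
  (3, 7) → C = 140
The feasible region is unbounded (it extends along (0, 1), (1, 0)), but C strictly increases along every unbounded feasible direction, so there is no improving ray and the minimum is attained at a vertex.

x_1 = 3, x_2 = 7, minimum C = 140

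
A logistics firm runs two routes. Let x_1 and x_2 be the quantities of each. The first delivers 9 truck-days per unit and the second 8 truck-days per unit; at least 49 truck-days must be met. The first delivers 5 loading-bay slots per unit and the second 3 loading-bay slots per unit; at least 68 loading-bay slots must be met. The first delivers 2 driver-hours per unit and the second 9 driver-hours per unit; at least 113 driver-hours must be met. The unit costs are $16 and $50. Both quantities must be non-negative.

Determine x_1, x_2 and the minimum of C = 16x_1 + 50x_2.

Corner points and C = 16x_1 + 50x_2:
  (0, 68/3) → C = 3400/3
  (113/2, 0) → C = 904
  (7, 11) → C = 662
The feasible region is unbounded (it extends along (0, 1), (1, 0)), but C strictly increases along every unbounded feasible direction, so there is no improving ray and the minimum is attained at a vertex.

At the optimal vertex, 5x_1 + 3x_2 = 68 and 2x_1 + 9x_2 = 113.
Solving simultaneously gives x_1 = 7, x_2 = 11.

x_1 = 7, x_2 = 11, minimum C = 662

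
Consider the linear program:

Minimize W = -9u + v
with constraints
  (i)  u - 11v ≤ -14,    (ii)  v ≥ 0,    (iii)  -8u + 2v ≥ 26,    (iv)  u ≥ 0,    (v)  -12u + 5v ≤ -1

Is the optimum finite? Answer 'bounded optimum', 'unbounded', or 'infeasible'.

infeasible

The boundaries u - 11v = -14 and -12u + 5v = -1 meet at (81/127, 169/127), but that point violates -8u + 2v ≥ 26. Every candidate vertex is excluded by some other constraint, so the feasible region is empty.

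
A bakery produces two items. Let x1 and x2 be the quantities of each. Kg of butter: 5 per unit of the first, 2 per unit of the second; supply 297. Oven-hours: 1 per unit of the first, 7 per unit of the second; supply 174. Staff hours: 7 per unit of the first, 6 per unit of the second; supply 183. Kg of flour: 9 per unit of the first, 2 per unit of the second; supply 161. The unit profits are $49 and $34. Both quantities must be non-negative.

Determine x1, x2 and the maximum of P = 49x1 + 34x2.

x1 = 15, x2 = 13, maximum P = 1177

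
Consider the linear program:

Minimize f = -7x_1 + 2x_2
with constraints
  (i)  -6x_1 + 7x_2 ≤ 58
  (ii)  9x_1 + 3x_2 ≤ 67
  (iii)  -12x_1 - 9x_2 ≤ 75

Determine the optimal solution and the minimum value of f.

Extreme points and f = -7x_1 + 2x_2:
  (295/81, 308/27) → f = -217/81
  (-349/46, 41/23) → f = 2607/46
  (92/5, -493/15) → f = -2918/15

The optimum lies where 9x_1 + 3x_2 = 67 and -12x_1 - 9x_2 = 75.
Solving simultaneously gives x_1 = 92/5, x_2 = -493/15.

x_1 = 92/5, x_2 = -493/15, minimum f = -2918/15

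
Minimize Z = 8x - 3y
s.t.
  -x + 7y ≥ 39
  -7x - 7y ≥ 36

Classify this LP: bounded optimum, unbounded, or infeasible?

From the feasible point (-75/8, 237/56), moving in the direction (-7, 7) keeps every constraint satisfied while Z decreases without bound.

unbounded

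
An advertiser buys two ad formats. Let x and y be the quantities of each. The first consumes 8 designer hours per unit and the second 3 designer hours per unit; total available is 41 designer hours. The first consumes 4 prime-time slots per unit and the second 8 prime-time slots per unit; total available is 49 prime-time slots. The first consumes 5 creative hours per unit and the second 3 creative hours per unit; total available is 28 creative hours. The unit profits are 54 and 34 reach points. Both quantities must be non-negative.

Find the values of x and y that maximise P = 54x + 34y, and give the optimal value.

Vertices and P = 54x + 34y:
  (0, 0) → P = 0
  (0, 49/8) → P = 833/4
  (41/8, 0) → P = 1107/4
  (13/3, 19/9) → P = 2752/9
  (11/4, 19/4) → P = 310

x = 11/4, y = 19/4, maximum P = 310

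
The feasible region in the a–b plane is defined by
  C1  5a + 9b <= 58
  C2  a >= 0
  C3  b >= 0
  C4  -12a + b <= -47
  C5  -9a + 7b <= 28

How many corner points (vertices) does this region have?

3

Of the 10 pairwise boundary intersections, those satisfying every inequality are:
  (58/5, 0)
  (481/113, 461/113)
  (47/12, 0)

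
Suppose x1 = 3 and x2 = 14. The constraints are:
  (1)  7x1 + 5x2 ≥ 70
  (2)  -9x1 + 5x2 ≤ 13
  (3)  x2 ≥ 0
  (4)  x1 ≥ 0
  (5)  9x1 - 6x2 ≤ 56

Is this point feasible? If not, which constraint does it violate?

not feasible — violates (2)

Constraint (2): -9x1 + 5x2 = 43, which is not ≤ 13. All other constraints are satisfied.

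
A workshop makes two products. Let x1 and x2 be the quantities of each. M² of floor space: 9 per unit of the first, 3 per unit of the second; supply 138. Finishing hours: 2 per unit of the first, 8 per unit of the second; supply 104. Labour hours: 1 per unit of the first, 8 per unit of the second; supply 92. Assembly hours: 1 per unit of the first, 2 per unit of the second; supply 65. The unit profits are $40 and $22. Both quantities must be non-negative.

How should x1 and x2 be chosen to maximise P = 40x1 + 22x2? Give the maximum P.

Corner points and P = 40x1 + 22x2:
  (0, 0) → P = 0
  (0, 23/2) → P = 253
  (46/3, 0) → P = 1840/3
  (12, 10) → P = 700

The optimum lies where 9x1 + 3x2 = 138 and 2x1 + 8x2 = 104.
Solving simultaneously gives x1 = 12, x2 = 10.

x1 = 12, x2 = 10, maximum P = 700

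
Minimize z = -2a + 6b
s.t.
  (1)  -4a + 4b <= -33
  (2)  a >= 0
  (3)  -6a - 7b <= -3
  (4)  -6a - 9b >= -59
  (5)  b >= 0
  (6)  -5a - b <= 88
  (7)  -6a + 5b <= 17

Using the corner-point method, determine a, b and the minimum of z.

Corner points and z = -2a + 6b:
  (533/60, 19/30) → z = -419/30
  (33/4, 0) → z = -33/2
  (59/6, 0) → z = -59/3

At the optimal vertex, -6a - 9b = -59 and b = 0.
Solving simultaneously gives a = 59/6, b = 0.

a = 59/6, b = 0, minimum z = -59/3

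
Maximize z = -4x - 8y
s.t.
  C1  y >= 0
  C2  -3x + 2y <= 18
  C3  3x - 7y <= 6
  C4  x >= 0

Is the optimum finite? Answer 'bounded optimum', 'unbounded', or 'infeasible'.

Corner points and z = -4x - 8y:
  (2, 0) → z = -8
  (0, 0) → z = 0
  (0, 9) → z = -72
The feasible region has finitely many vertices and no improving ray; the maximum is 0 at (0, 0).

bounded optimum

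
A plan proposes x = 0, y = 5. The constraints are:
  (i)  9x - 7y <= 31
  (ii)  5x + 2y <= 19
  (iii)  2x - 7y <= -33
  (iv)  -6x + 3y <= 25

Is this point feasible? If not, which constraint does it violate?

feasible

(i): -35 ≤ 31 ✓
(ii): 10 ≤ 19 ✓
(iii): -35 ≤ -33 ✓
(iv): 15 ≤ 25 ✓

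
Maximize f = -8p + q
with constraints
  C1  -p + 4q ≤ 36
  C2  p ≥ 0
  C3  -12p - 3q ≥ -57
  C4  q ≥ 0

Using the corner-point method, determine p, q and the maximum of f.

p = 0, q = 9, maximum f = 9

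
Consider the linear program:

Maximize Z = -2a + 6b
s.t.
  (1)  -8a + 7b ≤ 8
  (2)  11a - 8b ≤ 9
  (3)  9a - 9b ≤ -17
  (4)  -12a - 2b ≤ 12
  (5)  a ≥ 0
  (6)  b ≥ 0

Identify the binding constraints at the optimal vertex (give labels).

Vertices and Z = -2a + 6b:
  (127/13, 160/13) → Z = 706/13
  (47/9, 64/9) → Z = 290/9
  (217/27, 268/27) → Z = 1174/27

The maximum is at (127/13, 160/13). Substituting into each constraint, equality holds for (1) and (2); the remaining constraints have slack.

(1) and (2)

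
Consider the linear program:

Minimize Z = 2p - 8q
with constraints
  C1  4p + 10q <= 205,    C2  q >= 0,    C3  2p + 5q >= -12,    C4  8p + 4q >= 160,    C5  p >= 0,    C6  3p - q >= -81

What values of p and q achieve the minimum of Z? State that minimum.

p = 195/16, q = 125/8, minimum Z = -805/8

Extreme points and Z = 2p - 8q:
  (205/4, 0) → Z = 205/2
  (195/16, 125/8) → Z = -805/8
  (20, 0) → Z = 40

The binding constraints are 4p + 10q = 205 and 8p + 4q = 160.
Solving simultaneously gives p = 195/16, q = 125/8.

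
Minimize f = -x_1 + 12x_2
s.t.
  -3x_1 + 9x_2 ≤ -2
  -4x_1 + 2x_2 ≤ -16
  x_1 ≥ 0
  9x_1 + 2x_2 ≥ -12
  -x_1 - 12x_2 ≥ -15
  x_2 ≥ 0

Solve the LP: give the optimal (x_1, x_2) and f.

x_1 = 15, x_2 = 0, minimum f = -15

Extreme points and f = -x_1 + 12x_2:
  (111/25, 22/25) → f = 153/25
  (4, 0) → f = -4
  (15, 0) → f = -15

The optimum lies where -x_1 - 12x_2 = -15 and x_2 = 0.
Solving simultaneously gives x_1 = 15, x_2 = 0.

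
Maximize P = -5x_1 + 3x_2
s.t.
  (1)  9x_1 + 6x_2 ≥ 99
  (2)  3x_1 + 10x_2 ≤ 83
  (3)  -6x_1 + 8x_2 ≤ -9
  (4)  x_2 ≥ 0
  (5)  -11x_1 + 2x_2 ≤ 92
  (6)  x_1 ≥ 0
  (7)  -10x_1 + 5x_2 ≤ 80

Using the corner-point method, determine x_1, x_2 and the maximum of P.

The optimum lies where 9x_1 + 6x_2 = 99 and -6x_1 + 8x_2 = -9.
Solving simultaneously gives x_1 = 47/6, x_2 = 19/4.

x_1 = 47/6, x_2 = 19/4, maximum P = -299/12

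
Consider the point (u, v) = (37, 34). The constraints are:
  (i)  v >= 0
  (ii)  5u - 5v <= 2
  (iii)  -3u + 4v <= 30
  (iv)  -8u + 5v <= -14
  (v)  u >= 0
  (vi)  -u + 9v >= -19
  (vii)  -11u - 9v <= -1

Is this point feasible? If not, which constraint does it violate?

not feasible — violates (ii)

Constraint (ii): 5u - 5v = 15, which is not ≤ 2. All other constraints are satisfied.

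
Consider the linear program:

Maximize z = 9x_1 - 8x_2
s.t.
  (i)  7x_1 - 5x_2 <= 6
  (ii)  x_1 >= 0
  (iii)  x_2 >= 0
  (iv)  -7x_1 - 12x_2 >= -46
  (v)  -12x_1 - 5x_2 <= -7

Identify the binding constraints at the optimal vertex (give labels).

(i) and (iii)

Extreme points and z = 9x_1 - 8x_2:
  (6/7, 0) → z = 54/7
  (302/119, 40/17) → z = 478/119
  (0, 23/6) → z = -92/3
  (0, 7/5) → z = -56/5
  (7/12, 0) → z = 21/4

The maximum is at (6/7, 0). Substituting into each constraint, equality holds for (i) and (iii); the remaining constraints have slack.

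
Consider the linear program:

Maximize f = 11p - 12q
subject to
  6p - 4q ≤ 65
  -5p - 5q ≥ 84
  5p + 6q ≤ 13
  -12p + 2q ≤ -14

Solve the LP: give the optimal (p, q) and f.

Extreme points and f = 11p - 12q:
  (-11/50, -829/50) → f = 9827/50
  (-37/18, -58/3) → f = 3769/18
  (-7/5, -77/5) → f = 847/5

At the optimal vertex, 6p - 4q = 65 and -12p + 2q = -14.
Solving simultaneously gives p = -37/18, q = -58/3.

p = -37/18, q = -58/3, maximum f = 3769/18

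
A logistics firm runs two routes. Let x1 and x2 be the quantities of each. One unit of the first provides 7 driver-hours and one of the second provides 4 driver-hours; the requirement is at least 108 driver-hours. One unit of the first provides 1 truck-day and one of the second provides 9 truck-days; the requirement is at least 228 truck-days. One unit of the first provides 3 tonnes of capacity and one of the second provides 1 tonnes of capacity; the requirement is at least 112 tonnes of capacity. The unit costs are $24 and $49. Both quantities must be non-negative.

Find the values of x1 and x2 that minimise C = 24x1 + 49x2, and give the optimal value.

x1 = 30, x2 = 22, minimum C = 1798

Feasible corners and C = 24x1 + 49x2:
  (0, 112) → C = 5488
  (228, 0) → C = 5472
  (30, 22) → C = 1798
The feasible region is unbounded (it extends along (0, 1), (1, 0)), but C strictly increases along every unbounded feasible direction, so there is no improving ray and the minimum is attained at a vertex.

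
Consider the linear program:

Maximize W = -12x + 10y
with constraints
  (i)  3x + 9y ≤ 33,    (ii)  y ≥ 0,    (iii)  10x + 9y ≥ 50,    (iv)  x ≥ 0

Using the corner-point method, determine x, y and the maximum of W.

x = 17/7, y = 20/7, maximum W = -4/7

Extreme points and W = -12x + 10y:
  (11, 0) → W = -132
  (17/7, 20/7) → W = -4/7
  (5, 0) → W = -60

The optimum lies where 3x + 9y = 33 and 10x + 9y = 50.
Solving simultaneously gives x = 17/7, y = 20/7.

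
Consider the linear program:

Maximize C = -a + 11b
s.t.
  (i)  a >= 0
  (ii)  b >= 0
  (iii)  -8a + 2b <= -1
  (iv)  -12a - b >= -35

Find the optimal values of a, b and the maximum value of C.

a = 71/32, b = 67/8, maximum C = 2877/32

Feasible corners and C = -a + 11b:
  (1/8, 0) → C = -1/8
  (35/12, 0) → C = -35/12
  (71/32, 67/8) → C = 2877/32

At the optimal vertex, -8a + 2b = -1 and -12a - b = -35.
Solving simultaneously gives a = 71/32, b = 67/8.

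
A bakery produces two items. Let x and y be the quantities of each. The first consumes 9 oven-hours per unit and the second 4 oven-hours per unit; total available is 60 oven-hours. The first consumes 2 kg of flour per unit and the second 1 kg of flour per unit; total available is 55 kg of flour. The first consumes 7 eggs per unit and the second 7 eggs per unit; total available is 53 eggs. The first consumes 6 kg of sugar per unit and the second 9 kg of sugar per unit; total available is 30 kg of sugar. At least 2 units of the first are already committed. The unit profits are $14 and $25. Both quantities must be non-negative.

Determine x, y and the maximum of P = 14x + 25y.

x = 2, y = 2, maximum P = 78

Extreme points and P = 14x + 25y:
  (5, 0) → P = 70
  (2, 0) → P = 28
  (2, 2) → P = 78

The optimum lies where 6x + 9y = 30 and x = 2.
Solving simultaneously gives x = 2, y = 2.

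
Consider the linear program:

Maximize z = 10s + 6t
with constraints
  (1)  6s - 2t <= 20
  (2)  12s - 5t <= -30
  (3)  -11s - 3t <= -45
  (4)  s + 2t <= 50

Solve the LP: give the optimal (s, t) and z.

s = 190/29, t = 630/29, maximum z = 5680/29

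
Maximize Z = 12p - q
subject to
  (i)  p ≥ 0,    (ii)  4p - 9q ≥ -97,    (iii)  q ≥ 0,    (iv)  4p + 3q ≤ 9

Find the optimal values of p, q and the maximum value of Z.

p = 9/4, q = 0, maximum Z = 27

Corner points and Z = 12p - q:
  (0, 0) → Z = 0
  (0, 3) → Z = -3
  (9/4, 0) → Z = 27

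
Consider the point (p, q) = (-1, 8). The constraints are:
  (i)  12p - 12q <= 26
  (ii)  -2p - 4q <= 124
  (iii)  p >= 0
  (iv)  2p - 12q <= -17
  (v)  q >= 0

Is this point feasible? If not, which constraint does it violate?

Constraint (iii): p = -1, which is not ≥ 0. All other constraints are satisfied.

not feasible — violates (iii)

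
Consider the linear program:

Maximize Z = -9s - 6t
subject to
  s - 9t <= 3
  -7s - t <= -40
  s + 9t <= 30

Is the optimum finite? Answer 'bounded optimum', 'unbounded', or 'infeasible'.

bounded optimum

Vertices and Z = -9s - 6t:
  (363/64, 19/64) → Z = -3381/64
  (33/2, 3/2) → Z = -315/2
  (165/31, 85/31) → Z = -1995/31
The feasible region has finitely many vertices and no improving ray; the maximum is -3381/64 at (363/64, 19/64).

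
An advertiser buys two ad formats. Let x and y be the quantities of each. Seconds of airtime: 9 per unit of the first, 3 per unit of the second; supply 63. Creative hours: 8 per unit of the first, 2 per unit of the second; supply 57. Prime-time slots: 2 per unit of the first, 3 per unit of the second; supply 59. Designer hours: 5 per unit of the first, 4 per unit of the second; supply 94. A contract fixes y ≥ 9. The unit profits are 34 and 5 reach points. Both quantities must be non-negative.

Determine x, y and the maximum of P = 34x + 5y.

x = 4, y = 9, maximum P = 181

Extreme points and P = 34x + 5y:
  (0, 59/3) → P = 295/3
  (0, 9) → P = 45
  (4/7, 135/7) → P = 811/7
  (4, 9) → P = 181

The optimum lies where 9x + 3y = 63 and y = 9.
Solving simultaneously gives x = 4, y = 9.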